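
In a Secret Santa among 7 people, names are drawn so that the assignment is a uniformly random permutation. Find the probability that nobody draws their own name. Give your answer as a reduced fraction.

This is the derangement probability: permutations of 7 with no fixed point.
D(7) = 7! · (1 − 1/1! + 1/2! − ··· + (−1)^7/7!) = 1854.
P = 1854/5040 = 103/280.

103/280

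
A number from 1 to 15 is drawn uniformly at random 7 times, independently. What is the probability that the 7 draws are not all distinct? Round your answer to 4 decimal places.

0.8102

P(all 7 different) = 15/15 · 14/15 · ··· · 9/15 ≈ 0.1898.
P(at least two equal) = 1 − 0.1898 = 0.8102.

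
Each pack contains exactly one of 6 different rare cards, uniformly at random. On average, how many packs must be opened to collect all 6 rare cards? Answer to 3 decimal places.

After i distinct types are collected, each trial gives a new one with probability (6−i)/6, so the expected wait for the next new type is 6/(6−i).
E = 6/6 + 6/5 + 6/4 + 6/3 + 6/2 + 6/1 = 147/10 ≈ 14.700.

14.700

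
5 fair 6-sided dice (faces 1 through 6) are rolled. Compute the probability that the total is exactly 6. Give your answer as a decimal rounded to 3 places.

There are 6^5 = 7776 equally likely outcomes.
The number of ordered 5-tuples from {1,…,6} summing to 6 is 5.
P(sum = 6) = 5/7776 ≈ 0.001.

0.001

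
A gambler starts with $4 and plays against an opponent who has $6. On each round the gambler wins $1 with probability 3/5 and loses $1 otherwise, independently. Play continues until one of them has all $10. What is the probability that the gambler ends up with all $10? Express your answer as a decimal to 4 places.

0.8166

Let r = q/p = (2/5)/(3/5) = 2/3. The recurrence P(i) = p·P(i+1) + q·P(i−1) with P(0)=0, P(10)=1 gives P(i) = (1 − r^i)/(1 − r^10).
P(4) = (1 − (2/3)^4) / (1 − (2/3)^10) = 9477/11605 ≈ 0.8166.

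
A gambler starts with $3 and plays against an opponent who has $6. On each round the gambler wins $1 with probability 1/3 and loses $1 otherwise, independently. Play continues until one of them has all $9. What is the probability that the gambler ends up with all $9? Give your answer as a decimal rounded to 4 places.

Let r = q/p = (2/3)/(1/3) = 2. The recurrence P(i) = p·P(i+1) + q·P(i−1) with P(0)=0, P(9)=1 gives P(i) = (1 − r^i)/(1 − r^9).
P(3) = (1 − (2)^3) / (1 − (2)^9) = 1/73 ≈ 0.0137.

0.0137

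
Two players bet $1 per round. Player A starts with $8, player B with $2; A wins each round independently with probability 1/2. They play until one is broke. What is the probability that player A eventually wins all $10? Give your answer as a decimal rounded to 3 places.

0.800

With a fair step, P(i) = ½P(i−1) + ½P(i+1) with P(0)=0, P(10)=1 has the linear solution P(i) = i/10.
P(8) = 8/10 = 4/5 ≈ 0.800.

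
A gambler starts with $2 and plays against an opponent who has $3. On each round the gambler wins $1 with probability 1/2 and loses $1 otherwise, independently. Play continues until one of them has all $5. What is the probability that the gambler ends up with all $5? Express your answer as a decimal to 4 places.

With a fair step, P(i) = ½P(i−1) + ½P(i+1) with P(0)=0, P(5)=1 has the linear solution P(i) = i/5.
P(2) = 2/5 ≈ 0.4000.

0.4000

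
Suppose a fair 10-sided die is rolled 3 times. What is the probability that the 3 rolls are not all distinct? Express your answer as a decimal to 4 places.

P(all 3 different) = 10/10 · 9/10 · ··· · 8/10 ≈ 0.7200.
P(at least two equal) = 1 − 0.7200 = 0.2800.

0.2800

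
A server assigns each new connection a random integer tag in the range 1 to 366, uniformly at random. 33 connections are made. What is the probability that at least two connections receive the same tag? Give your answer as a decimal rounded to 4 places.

It's easier to compute the probability that all 33 are distinct.
P(all distinct) = 366/366 · 365/366 · ··· · 334/366 ≈ 0.2260.
So the probability of at least one match is 1 − 0.2260 = 0.7740.

0.7740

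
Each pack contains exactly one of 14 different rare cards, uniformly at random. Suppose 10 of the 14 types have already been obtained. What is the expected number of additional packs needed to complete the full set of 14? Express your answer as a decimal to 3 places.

Starting from 10 distinct types, each trial gives a new one with probability (14−i)/14 when i types are held, so the wait for the next new type is 14/(14−i).
E = 14/4 + 14/3 + 14/2 + 14/1 = 175/6 ≈ 29.167.

29.167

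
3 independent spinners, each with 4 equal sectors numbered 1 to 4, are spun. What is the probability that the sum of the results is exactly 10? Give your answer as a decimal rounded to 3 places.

0.094

There are 4^3 = 64 equally likely outcomes.
The number of ordered 3-tuples from {1,…,4} summing to 10 is 6.
P(sum = 10) = 6/64 = 3/32 ≈ 0.094.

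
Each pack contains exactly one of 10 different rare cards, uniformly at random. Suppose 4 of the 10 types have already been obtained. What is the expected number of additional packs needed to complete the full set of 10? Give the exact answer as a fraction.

Starting from 4 distinct types, each trial gives a new one with probability (10−i)/10 when i types are held, so the wait for the next new type is 10/(10−i).
E = 10/6 + 10/5 + 10/4 + 10/3 + 10/2 + 10/1 = 49/2.

49/2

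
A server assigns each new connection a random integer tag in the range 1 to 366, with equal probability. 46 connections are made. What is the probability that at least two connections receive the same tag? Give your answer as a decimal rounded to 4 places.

0.9478

It's easier to compute the probability that all 46 are distinct.
P(all distinct) = 366/366 · 365/366 · ··· · 321/366 ≈ 0.0522.
So the probability of at least one match is 1 − 0.0522 = 0.9478.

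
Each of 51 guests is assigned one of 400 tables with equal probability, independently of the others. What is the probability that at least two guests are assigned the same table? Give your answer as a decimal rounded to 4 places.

It's easier to compute the probability that all 51 are distinct.
P(all distinct) = 400/400 · 399/400 · ··· · 350/400 ≈ 0.0358.
So the probability of at least one match is 1 − 0.0358 = 0.9642.

0.9642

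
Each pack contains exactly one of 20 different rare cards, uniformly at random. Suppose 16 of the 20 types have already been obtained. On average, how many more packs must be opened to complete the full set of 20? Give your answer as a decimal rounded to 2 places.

41.67

Starting from 16 distinct types, each trial gives a new one with probability (20−i)/20 when i types are held, so the wait for the next new type is 20/(20−i).
E = 20/4 + 20/3 + 20/2 + 20/1 = 125/3 ≈ 41.67.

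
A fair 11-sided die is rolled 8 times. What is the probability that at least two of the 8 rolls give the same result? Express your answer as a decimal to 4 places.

P(all 8 different) = 11/11 · 10/11 · ··· · 4/11 ≈ 0.0310.
P(at least two equal) = 1 − 0.0310 = 0.9690.

0.9690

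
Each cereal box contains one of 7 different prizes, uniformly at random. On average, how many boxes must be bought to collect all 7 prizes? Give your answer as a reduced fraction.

363/20

After i distinct types are collected, each trial gives a new one with probability (7−i)/7, so the expected wait for the next new type is 7/(7−i).
E = 7/7 + 7/6 + 7/5 + 7/4 + 7/3 + 7/2 + 7/1 = 363/20.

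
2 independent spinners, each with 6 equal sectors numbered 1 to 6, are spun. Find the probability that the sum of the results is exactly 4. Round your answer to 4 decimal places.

0.0833

There are 6^2 = 36 equally likely outcomes.
The number of ordered 2-tuples from {1,…,6} summing to 4 is 3.
P(sum = 4) = 3/36 = 1/12 ≈ 0.0833.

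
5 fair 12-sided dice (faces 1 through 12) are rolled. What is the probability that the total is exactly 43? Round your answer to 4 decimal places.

0.0215

There are 12^5 = 248832 equally likely outcomes.
The number of ordered 5-tuples from {1,…,12} summing to 43 is 5355.
P(sum = 43) = 5355/248832 = 595/27648 ≈ 0.0215.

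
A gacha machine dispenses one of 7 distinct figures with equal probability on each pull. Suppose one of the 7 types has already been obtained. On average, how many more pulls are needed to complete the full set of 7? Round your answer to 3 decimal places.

Starting from 1 distinct type, each trial gives a new one with probability (7−i)/7 when i types are held, so the wait for the next new type is 7/(7−i).
E = 7/6 + 7/5 + 7/4 + 7/3 + 7/2 + 7/1 = 343/20 ≈ 17.150.

17.150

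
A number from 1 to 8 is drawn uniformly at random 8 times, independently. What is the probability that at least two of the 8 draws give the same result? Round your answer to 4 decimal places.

0.9976

P(all 8 different) = 8/8 · 7/8 · ··· · 1/8 ≈ 0.0024.
P(at least two equal) = 1 − 0.0024 = 0.9976.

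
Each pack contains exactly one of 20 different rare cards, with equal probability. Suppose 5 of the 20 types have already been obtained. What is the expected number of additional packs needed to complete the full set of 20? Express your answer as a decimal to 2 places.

Starting from 5 distinct types, each trial gives a new one with probability (20−i)/20 when i types are held, so the wait for the next new type is 20/(20−i).
E = 20/15 + 20/14 + 20/13 + 20/12 + 20/11 + 20/10 + 20/9 + 20/8 + 20/7 + 20/6 + 20/5 + 20/4 + 20/3 + 20/2 + 20/1 = 1195757/18018 ≈ 66.36.

66.36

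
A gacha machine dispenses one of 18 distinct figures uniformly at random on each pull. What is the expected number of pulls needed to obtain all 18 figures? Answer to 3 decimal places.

After i distinct types are collected, each trial gives a new one with probability (18−i)/18, so the expected wait for the next new type is 18/(18−i).
E = 18/18 + 18/17 + 18/16 + 18/15 + 18/14 + 18/13 + 18/12 + 18/11 + 18/10 + 18/9 + 18/8 + 18/7 + 18/6 + 18/5 + 18/4 + 18/3 + 18/2 + 18/1 = 42822903/680680 ≈ 62.912.

62.912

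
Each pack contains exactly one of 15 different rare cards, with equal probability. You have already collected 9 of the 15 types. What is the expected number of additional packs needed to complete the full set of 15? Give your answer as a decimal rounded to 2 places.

36.75

Starting from 9 distinct types, each trial gives a new one with probability (15−i)/15 when i types are held, so the wait for the next new type is 15/(15−i).
E = 15/6 + 15/5 + 15/4 + 15/3 + 15/2 + 15/1 = 147/4 ≈ 36.75.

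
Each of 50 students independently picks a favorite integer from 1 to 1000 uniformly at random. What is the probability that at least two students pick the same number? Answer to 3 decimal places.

0.712

It's easier to compute the probability that all 50 are distinct.
P(all distinct) = 1000/1000 · 999/1000 · ··· · 951/1000 ≈ 0.288.
So the probability of at least one match is 1 − 0.288 = 0.712.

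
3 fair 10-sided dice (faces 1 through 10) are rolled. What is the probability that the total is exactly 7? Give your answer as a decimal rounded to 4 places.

0.0150

There are 10^3 = 1000 equally likely outcomes.
The number of ordered 3-tuples from {1,…,10} summing to 7 is 15.
P(sum = 7) = 15/1000 = 3/200 ≈ 0.0150.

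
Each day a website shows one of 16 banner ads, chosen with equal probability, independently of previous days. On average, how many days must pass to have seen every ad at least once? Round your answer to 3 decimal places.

After i distinct types are collected, each trial gives a new one with probability (16−i)/16, so the expected wait for the next new type is 16/(16−i).
E = 16/16 + 16/15 + 16/14 + 16/13 + 16/12 + 16/11 + 16/10 + 16/9 + 16/8 + 16/7 + 16/6 + 16/5 + 16/4 + 16/3 + 16/2 + 16/1 = 2436559/45045 ≈ 54.092.

54.092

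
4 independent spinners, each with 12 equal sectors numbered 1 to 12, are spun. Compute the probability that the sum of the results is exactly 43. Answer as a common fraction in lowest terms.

There are 12^4 = 20736 equally likely outcomes.
The number of ordered 4-tuples from {1,…,12} summing to 43 is 56.
P(sum = 43) = 56/20736 = 7/2592.

7/2592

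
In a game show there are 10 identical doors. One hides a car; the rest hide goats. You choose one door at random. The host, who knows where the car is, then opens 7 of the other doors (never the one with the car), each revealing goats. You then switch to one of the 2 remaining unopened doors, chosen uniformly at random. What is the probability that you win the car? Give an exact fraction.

Your original door holds the car with probability 1/10, so the other 9 collectively hold it with probability 9/10.
The host can always find 7 empty doors to open, so the reveals don't change that 9/10; it is now spread over the 2 remaining unopened doors.
P(win by switching) = (9/10) · (1/2) = 9/20.

9/20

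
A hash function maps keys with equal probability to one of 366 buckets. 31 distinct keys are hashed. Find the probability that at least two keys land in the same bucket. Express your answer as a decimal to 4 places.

0.7295

It's easier to compute the probability that all 31 are distinct.
P(all distinct) = 366/366 · 365/366 · ··· · 336/366 ≈ 0.2705.
So the probability of at least one match is 1 − 0.2705 = 0.7295.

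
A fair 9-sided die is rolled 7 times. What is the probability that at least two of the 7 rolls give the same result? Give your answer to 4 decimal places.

0.9621

P(all 7 different) = 9/9 · 8/9 · ··· · 3/9 ≈ 0.0379.
P(at least two equal) = 1 − 0.0379 = 0.9621.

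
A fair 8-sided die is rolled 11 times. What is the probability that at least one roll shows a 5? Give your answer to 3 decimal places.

0.770

P(no roll shows a 5) = (7/8)^11 ≈ 0.230.
P(at least one) = 1 − 0.230 = 0.770.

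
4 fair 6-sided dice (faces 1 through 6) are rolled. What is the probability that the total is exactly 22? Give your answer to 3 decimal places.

0.008

There are 6^4 = 1296 equally likely outcomes.
The number of ordered 4-tuples from {1,…,6} summing to 22 is 10.
P(sum = 22) = 10/1296 = 5/648 ≈ 0.008.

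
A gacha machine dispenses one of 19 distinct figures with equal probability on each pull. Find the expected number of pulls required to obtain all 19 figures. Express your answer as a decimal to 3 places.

After i distinct types are collected, each trial gives a new one with probability (19−i)/19, so the expected wait for the next new type is 19/(19−i).
E = 19/19 + 19/18 + 19/17 + 19/16 + 19/15 + 19/14 + 19/13 + 19/12 + 19/11 + 19/10 + 19/9 + 19/8 + 19/7 + 19/6 + 19/5 + 19/4 + 19/3 + 19/2 + 19/1 = 275295799/4084080 ≈ 67.407.

67.407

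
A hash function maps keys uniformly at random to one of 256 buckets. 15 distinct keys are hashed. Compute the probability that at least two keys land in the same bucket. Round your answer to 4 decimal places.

0.3417

It's easier to compute the probability that all 15 are distinct.
P(all distinct) = 256/256 · 255/256 · ··· · 242/256 ≈ 0.6583.
So the probability of at least one match is 1 − 0.6583 = 0.3417.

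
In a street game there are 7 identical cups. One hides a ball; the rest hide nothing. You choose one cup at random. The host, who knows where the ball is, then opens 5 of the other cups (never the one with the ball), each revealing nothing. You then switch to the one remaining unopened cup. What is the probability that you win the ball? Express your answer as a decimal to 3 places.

Your original cup holds the ball with probability 1/7, so the other 6 collectively hold it with probability 6/7.
The host can always find 5 empty cups to open, so the reveals don't change that 6/7; it is now spread over the 1 remaining unopened cup.
P(win by switching) = (6/7) · (1/1) = 6/7 ≈ 0.857.

0.857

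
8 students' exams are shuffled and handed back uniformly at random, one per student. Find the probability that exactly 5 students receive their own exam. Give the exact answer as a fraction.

1/360

Choose which 5 of the 8 are fixed: C(8,5) = 56 ways.
The remaining 3 must have no fixed point: D(3) = 2.
P = 56·2/40320 = 1/360.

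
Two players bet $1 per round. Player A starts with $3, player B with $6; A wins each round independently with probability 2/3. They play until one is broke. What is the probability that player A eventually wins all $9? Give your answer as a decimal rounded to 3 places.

Let r = q/p = (1/3)/(2/3) = 1/2. The recurrence P(i) = p·P(i+1) + q·P(i−1) with P(0)=0, P(9)=1 gives P(i) = (1 − r^i)/(1 − r^9).
P(3) = (1 − (1/2)^3) / (1 − (1/2)^9) = 64/73 ≈ 0.877.

0.877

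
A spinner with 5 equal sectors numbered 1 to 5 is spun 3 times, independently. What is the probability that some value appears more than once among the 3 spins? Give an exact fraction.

13/25

P(all 3 different) = 5/5 · 4/5 · ··· · 3/5 = 12/25.
P(at least two equal) = 1 − 12/25 = 13/25.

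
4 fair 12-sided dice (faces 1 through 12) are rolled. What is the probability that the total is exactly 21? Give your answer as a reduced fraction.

229/5184

There are 12^4 = 20736 equally likely outcomes.
The number of ordered 4-tuples from {1,…,12} summing to 21 is 916.
P(sum = 21) = 916/20736 = 229/5184.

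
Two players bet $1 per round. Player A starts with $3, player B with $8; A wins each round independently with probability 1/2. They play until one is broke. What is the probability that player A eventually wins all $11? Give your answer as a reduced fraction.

With a fair step, P(i) = ½P(i−1) + ½P(i+1) with P(0)=0, P(11)=1 has the linear solution P(i) = i/11.
P(3) = 3/11.

3/11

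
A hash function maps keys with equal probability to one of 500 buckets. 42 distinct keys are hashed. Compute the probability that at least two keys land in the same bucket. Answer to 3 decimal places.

0.830

It's easier to compute the probability that all 42 are distinct.
P(all distinct) = 500/500 · 499/500 · ··· · 459/500 ≈ 0.170.
So the probability of at least one match is 1 − 0.170 = 0.830.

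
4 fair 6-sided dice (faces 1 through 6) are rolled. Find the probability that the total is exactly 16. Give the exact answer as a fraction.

There are 6^4 = 1296 equally likely outcomes.
The number of ordered 4-tuples from {1,…,6} summing to 16 is 125.
P(sum = 16) = 125/1296.

125/1296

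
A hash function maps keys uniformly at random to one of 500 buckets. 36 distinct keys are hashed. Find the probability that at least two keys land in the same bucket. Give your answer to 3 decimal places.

0.725

It's easier to compute the probability that all 36 are distinct.
P(all distinct) = 500/500 · 499/500 · ··· · 465/500 ≈ 0.275.
So the probability of at least one match is 1 − 0.275 = 0.725.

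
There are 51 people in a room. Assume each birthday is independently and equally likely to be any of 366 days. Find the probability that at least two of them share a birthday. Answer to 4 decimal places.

It's easier to compute the probability that all 51 are distinct.
P(all distinct) = 366/366 · 365/366 · ··· · 316/366 ≈ 0.0258.
So the probability of at least one match is 1 − 0.0258 = 0.9742.

0.9742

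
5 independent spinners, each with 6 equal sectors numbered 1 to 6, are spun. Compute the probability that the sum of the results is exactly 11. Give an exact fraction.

There are 6^5 = 7776 equally likely outcomes.
The number of ordered 5-tuples from {1,…,6} summing to 11 is 205.
P(sum = 11) = 205/7776.

205/7776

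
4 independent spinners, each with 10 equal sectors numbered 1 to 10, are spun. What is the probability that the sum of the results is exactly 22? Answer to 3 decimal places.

0.067

There are 10^4 = 10000 equally likely outcomes.
The number of ordered 4-tuples from {1,…,10} summing to 22 is 670.
P(sum = 22) = 670/10000 = 67/1000 ≈ 0.067.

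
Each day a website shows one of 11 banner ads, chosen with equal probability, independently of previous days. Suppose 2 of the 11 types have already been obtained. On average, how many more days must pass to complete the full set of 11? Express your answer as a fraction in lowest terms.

Starting from 2 distinct types, each trial gives a new one with probability (11−i)/11 when i types are held, so the wait for the next new type is 11/(11−i).
E = 11/9 + 11/8 + 11/7 + 11/6 + 11/5 + 11/4 + 11/3 + 11/2 + 11/1 = 78419/2520.

78419/2520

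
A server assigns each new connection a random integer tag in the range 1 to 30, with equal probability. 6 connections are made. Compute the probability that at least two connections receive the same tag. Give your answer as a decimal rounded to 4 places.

It's easier to compute the probability that all 6 are distinct.
P(all distinct) = 30/30 · 29/30 · ··· · 25/30 ≈ 0.5864.
So the probability of at least one match is 1 − 0.5864 = 0.4136.

0.4136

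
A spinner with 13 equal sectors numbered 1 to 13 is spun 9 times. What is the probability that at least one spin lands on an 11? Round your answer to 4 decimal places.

P(no spin lands on an 11) = (12/13)^9 ≈ 0.4866.
P(at least one) = 1 − 0.4866 = 0.5134.

0.5134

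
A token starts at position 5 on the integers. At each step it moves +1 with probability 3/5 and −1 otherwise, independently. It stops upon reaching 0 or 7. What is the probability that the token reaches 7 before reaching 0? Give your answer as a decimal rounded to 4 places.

0.9223

Let r = q/p = (2/5)/(3/5) = 2/3. The recurrence P(i) = p·P(i+1) + q·P(i−1) with P(0)=0, P(7)=1 gives P(i) = (1 − r^i)/(1 − r^7).
P(5) = (1 − (2/3)^5) / (1 − (2/3)^7) = 1899/2059 ≈ 0.9223.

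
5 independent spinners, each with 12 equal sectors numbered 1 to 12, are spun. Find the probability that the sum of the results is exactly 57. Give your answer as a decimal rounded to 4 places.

0.0001

There are 12^5 = 248832 equally likely outcomes.
The number of ordered 5-tuples from {1,…,12} summing to 57 is 35.
P(sum = 57) = 35/248832 ≈ 0.0001.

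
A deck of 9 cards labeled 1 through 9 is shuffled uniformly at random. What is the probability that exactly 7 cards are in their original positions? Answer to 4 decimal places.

Choose which 7 of the 9 are fixed: C(9,7) = 36 ways.
The remaining 2 must have no fixed point: D(2) = 1.
P = 36·1/362880 = 1/10080 ≈ 0.0001.

0.0001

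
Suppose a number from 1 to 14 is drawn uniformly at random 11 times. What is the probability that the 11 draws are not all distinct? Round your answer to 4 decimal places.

P(all 11 different) = 14/14 · 13/14 · ··· · 4/14 ≈ 0.0036.
P(at least two equal) = 1 − 0.0036 = 0.9964.

0.9964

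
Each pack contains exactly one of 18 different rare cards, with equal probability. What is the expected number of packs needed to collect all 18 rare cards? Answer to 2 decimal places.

62.91

After i distinct types are collected, each trial gives a new one with probability (18−i)/18, so the expected wait for the next new type is 18/(18−i).
E = 18/18 + 18/17 + 18/16 + 18/15 + 18/14 + 18/13 + 18/12 + 18/11 + 18/10 + 18/9 + 18/8 + 18/7 + 18/6 + 18/5 + 18/4 + 18/3 + 18/2 + 18/1 = 42822903/680680 ≈ 62.91.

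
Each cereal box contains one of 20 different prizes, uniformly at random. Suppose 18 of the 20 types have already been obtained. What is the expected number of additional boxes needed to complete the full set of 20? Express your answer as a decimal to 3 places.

Starting from 18 distinct types, each trial gives a new one with probability (20−i)/20 when i types are held, so the wait for the next new type is 20/(20−i).
E = 20/2 + 20/1 = 30 ≈ 30.000.

30.000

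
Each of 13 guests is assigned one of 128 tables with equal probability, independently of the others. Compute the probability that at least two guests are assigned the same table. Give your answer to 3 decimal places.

It's easier to compute the probability that all 13 are distinct.
P(all distinct) = 128/128 · 127/128 · ··· · 116/128 ≈ 0.532.
So the probability of at least one match is 1 − 0.532 = 0.468.

0.468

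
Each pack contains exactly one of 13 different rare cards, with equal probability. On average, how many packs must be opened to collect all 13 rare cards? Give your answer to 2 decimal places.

After i distinct types are collected, each trial gives a new one with probability (13−i)/13, so the expected wait for the next new type is 13/(13−i).
E = 13/13 + 13/12 + 13/11 + 13/10 + 13/9 + 13/8 + 13/7 + 13/6 + 13/5 + 13/4 + 13/3 + 13/2 + 13/1 = 1145993/27720 ≈ 41.34.

41.34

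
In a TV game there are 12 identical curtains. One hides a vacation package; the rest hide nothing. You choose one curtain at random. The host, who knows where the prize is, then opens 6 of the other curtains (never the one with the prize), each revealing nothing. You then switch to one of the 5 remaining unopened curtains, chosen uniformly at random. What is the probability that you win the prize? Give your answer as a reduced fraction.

Your original curtain holds the prize with probability 1/12, so the other 11 collectively hold it with probability 11/12.
The host can always find 6 empty curtains to open, so the reveals don't change that 11/12; it is now spread over the 5 remaining unopened curtains.
P(win by switching) = (11/12) · (1/5) = 11/60.

11/60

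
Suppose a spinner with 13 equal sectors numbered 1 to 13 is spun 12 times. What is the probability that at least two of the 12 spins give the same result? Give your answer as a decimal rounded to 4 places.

0.9997

P(all 12 different) = 13/13 · 12/13 · ··· · 2/13 ≈ 0.0003.
P(at least two equal) = 1 − 0.0003 = 0.9997.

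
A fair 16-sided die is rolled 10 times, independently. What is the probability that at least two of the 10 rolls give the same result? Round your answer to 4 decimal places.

0.9736

P(all 10 different) = 16/16 · 15/16 · ··· · 7/16 ≈ 0.0264.
P(at least two equal) = 1 − 0.0264 = 0.9736.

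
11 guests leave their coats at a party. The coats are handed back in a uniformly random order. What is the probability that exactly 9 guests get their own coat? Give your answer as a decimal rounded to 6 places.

0.000001

Choose which 9 of the 11 are fixed: C(11,9) = 55 ways.
The remaining 2 must have no fixed point: D(2) = 1.
P = 55·1/39916800 = 1/725760 ≈ 0.000001.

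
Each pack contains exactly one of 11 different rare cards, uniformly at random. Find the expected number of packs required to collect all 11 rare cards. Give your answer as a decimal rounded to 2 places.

After i distinct types are collected, each trial gives a new one with probability (11−i)/11, so the expected wait for the next new type is 11/(11−i).
E = 11/11 + 11/10 + 11/9 + 11/8 + 11/7 + 11/6 + 11/5 + 11/4 + 11/3 + 11/2 + 11/1 = 83711/2520 ≈ 33.22.

33.22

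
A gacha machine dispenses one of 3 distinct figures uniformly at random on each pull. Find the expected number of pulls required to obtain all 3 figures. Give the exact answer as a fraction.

11/2

After i distinct types are collected, each trial gives a new one with probability (3−i)/3, so the expected wait for the next new type is 3/(3−i).
E = 3/3 + 3/2 + 3/1 = 11/2.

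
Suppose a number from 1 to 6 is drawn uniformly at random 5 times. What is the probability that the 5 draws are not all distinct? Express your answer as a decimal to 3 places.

0.907

P(all 5 different) = 6/6 · 5/6 · ··· · 2/6 ≈ 0.093.
P(at least two equal) = 1 − 0.093 = 0.907.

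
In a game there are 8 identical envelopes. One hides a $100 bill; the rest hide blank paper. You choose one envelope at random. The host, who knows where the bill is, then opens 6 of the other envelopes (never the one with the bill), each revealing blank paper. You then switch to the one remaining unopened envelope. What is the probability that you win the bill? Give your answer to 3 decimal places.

Your original envelope holds the bill with probability 1/8, so the other 7 collectively hold it with probability 7/8.
The host can always find 6 empty envelopes to open, so the reveals don't change that 7/8; it is now spread over the 1 remaining unopened envelope.
P(win by switching) = (7/8) · (1/1) = 7/8 ≈ 0.875.

0.875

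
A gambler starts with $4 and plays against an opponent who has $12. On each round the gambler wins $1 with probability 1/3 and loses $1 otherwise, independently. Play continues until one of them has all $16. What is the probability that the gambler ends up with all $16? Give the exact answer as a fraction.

1/4369

Let r = q/p = (2/3)/(1/3) = 2. The recurrence P(i) = p·P(i+1) + q·P(i−1) with P(0)=0, P(16)=1 gives P(i) = (1 − r^i)/(1 − r^16).
P(4) = (1 − (2)^4) / (1 − (2)^16) = 1/4369.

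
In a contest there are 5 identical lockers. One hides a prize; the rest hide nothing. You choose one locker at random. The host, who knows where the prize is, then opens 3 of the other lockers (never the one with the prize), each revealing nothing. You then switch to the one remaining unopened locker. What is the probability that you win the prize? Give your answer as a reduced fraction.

4/5

Your original locker holds the prize with probability 1/5, so the other 4 collectively hold it with probability 4/5.
The host can always find 3 empty lockers to open, so the reveals don't change that 4/5; it is now spread over the 1 remaining unopened locker.
P(win by switching) = (4/5) · (1/1) = 4/5.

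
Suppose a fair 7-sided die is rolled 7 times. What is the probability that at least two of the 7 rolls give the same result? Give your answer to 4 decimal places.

0.9939

P(all 7 different) = 7/7 · 6/7 · ··· · 1/7 ≈ 0.0061.
P(at least two equal) = 1 − 0.0061 = 0.9939.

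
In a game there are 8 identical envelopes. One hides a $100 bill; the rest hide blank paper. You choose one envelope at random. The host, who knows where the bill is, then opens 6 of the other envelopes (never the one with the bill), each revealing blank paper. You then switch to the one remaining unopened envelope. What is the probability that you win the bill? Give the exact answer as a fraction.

Your original envelope holds the bill with probability 1/8, so the other 7 collectively hold it with probability 7/8.
The host can always find 6 empty envelopes to open, so the reveals don't change that 7/8; it is now spread over the 1 remaining unopened envelope.
P(win by switching) = (7/8) · (1/1) = 7/8.

7/8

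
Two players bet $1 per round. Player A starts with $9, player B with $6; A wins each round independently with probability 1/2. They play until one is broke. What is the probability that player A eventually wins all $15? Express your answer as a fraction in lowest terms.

3/5

With a fair step, P(i) = ½P(i−1) + ½P(i+1) with P(0)=0, P(15)=1 has the linear solution P(i) = i/15.
P(9) = 9/15 = 3/5.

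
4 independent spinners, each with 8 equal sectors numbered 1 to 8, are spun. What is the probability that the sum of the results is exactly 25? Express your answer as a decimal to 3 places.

There are 8^4 = 4096 equally likely outcomes.
The number of ordered 4-tuples from {1,…,8} summing to 25 is 120.
P(sum = 25) = 120/4096 = 15/512 ≈ 0.029.

0.029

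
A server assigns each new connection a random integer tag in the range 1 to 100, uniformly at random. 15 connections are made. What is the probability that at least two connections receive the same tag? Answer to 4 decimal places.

It's easier to compute the probability that all 15 are distinct.
P(all distinct) = 100/100 · 99/100 · ··· · 86/100 ≈ 0.3313.
So the probability of at least one match is 1 − 0.3313 = 0.6687.

0.6687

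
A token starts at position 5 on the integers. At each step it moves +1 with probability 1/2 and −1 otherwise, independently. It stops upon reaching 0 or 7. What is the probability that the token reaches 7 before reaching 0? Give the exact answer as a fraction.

With a fair step, P(i) = ½P(i−1) + ½P(i+1) with P(0)=0, P(7)=1 has the linear solution P(i) = i/7.
P(5) = 5/7.

5/7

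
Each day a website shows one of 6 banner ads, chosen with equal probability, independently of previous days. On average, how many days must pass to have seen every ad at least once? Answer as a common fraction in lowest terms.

147/10

After i distinct types are collected, each trial gives a new one with probability (6−i)/6, so the expected wait for the next new type is 6/(6−i).
E = 6/6 + 6/5 + 6/4 + 6/3 + 6/2 + 6/1 = 147/10.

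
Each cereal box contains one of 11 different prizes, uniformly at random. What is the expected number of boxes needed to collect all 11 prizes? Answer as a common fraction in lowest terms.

After i distinct types are collected, each trial gives a new one with probability (11−i)/11, so the expected wait for the next new type is 11/(11−i).
E = 11/11 + 11/10 + 11/9 + 11/8 + 11/7 + 11/6 + 11/5 + 11/4 + 11/3 + 11/2 + 11/1 = 83711/2520.

83711/2520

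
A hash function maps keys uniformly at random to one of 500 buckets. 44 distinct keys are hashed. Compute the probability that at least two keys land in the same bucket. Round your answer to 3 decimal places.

0.858

It's easier to compute the probability that all 44 are distinct.
P(all distinct) = 500/500 · 499/500 · ··· · 457/500 ≈ 0.142.
So the probability of at least one match is 1 − 0.142 = 0.858.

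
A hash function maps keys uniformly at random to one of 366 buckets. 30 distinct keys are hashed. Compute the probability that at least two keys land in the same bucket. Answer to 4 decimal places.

0.7053

It's easier to compute the probability that all 30 are distinct.
P(all distinct) = 366/366 · 365/366 · ··· · 337/366 ≈ 0.2947.
So the probability of at least one match is 1 − 0.2947 = 0.7053.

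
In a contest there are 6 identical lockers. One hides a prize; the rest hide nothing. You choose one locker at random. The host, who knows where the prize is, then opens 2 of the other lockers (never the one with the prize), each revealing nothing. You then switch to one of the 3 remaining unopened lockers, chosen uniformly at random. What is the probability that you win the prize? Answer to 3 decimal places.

Your original locker holds the prize with probability 1/6, so the other 5 collectively hold it with probability 5/6.
The host can always find 2 empty lockers to open, so the reveals don't change that 5/6; it is now spread over the 3 remaining unopened lockers.
P(win by switching) = (5/6) · (1/3) = 5/18 ≈ 0.278.

0.278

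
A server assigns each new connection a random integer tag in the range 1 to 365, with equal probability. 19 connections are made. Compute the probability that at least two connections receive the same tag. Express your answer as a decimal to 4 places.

It's easier to compute the probability that all 19 are distinct.
P(all distinct) = 365/365 · 364/365 · ··· · 347/365 ≈ 0.6209.
So the probability of at least one match is 1 − 0.6209 = 0.3791.

0.3791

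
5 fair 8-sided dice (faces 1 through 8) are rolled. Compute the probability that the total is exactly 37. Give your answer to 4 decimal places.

There are 8^5 = 32768 equally likely outcomes.
The number of ordered 5-tuples from {1,…,8} summing to 37 is 35.
P(sum = 37) = 35/32768 ≈ 0.0011.

0.0011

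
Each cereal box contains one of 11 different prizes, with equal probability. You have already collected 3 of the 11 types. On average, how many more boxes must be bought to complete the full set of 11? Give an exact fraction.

8371/280

Starting from 3 distinct types, each trial gives a new one with probability (11−i)/11 when i types are held, so the wait for the next new type is 11/(11−i).
E = 11/8 + 11/7 + 11/6 + 11/5 + 11/4 + 11/3 + 11/2 + 11/1 = 8371/280.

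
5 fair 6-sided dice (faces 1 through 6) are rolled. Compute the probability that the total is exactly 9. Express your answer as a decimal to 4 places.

0.0090

There are 6^5 = 7776 equally likely outcomes.
The number of ordered 5-tuples from {1,…,6} summing to 9 is 70.
P(sum = 9) = 70/7776 = 35/3888 ≈ 0.0090.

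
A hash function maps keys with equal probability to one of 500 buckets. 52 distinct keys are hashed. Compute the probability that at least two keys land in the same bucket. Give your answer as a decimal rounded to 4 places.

It's easier to compute the probability that all 52 are distinct.
P(all distinct) = 500/500 · 499/500 · ··· · 449/500 ≈ 0.0641.
So the probability of at least one match is 1 − 0.0641 = 0.9359.

0.9359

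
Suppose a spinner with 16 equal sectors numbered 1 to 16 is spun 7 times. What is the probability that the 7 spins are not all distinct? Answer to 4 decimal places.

0.7852

P(all 7 different) = 16/16 · 15/16 · ··· · 10/16 ≈ 0.2148.
P(at least two equal) = 1 − 0.2148 = 0.7852.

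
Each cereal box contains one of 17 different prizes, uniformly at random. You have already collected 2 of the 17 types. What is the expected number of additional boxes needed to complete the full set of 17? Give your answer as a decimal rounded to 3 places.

Starting from 2 distinct types, each trial gives a new one with probability (17−i)/17 when i types are held, so the wait for the next new type is 17/(17−i).
E = 17/15 + 17/14 + 17/13 + 17/12 + 17/11 + 17/10 + 17/9 + 17/8 + 17/7 + 17/6 + 17/5 + 17/4 + 17/3 + 17/2 + 17/1 = 20327869/360360 ≈ 56.410.

56.410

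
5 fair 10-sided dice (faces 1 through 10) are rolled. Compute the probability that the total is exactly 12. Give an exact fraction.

33/10000

There are 10^5 = 100000 equally likely outcomes.
The number of ordered 5-tuples from {1,…,10} summing to 12 is 330.
P(sum = 12) = 330/100000 = 33/10000.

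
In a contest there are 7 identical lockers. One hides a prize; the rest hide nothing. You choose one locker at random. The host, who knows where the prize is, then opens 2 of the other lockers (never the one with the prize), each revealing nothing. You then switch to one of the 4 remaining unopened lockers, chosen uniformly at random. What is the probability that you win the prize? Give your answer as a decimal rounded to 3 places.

0.214

Your original locker holds the prize with probability 1/7, so the other 6 collectively hold it with probability 6/7.
The host can always find 2 empty lockers to open, so the reveals don't change that 6/7; it is now spread over the 4 remaining unopened lockers.
P(win by switching) = (6/7) · (1/4) = 3/14 ≈ 0.214.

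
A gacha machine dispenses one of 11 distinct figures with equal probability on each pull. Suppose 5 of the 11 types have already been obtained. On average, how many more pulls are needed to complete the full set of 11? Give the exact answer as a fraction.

539/20

Starting from 5 distinct types, each trial gives a new one with probability (11−i)/11 when i types are held, so the wait for the next new type is 11/(11−i).
E = 11/6 + 11/5 + 11/4 + 11/3 + 11/2 + 11/1 = 539/20.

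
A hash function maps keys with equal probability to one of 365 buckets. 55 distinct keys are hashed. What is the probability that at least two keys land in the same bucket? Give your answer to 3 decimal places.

It's easier to compute the probability that all 55 are distinct.
P(all distinct) = 365/365 · 364/365 · ··· · 311/365 ≈ 0.014.
So the probability of at least one match is 1 − 0.014 = 0.986.

0.986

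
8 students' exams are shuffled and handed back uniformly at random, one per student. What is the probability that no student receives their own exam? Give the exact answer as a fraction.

2119/5760

This is the derangement probability: permutations of 8 with no fixed point.
D(8) = 8! · (1 − 1/1! + 1/2! − ··· + (−1)^8/8!) = 14833.
P = 14833/40320 = 2119/5760.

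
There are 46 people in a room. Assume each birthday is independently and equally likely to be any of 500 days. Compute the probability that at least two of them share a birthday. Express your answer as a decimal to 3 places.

It's easier to compute the probability that all 46 are distinct.
P(all distinct) = 500/500 · 499/500 · ··· · 455/500 ≈ 0.118.
So the probability of at least one match is 1 − 0.118 = 0.882.

0.882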